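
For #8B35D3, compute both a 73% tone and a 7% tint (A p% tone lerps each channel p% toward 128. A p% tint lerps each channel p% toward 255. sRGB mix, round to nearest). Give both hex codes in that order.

#8B35D3 is rgb(139, 53, 211).
73% tone:
  R: 139 − 8.03 = 130.97 → 131
  G: 53 + 0.73×(128−53) = 53 + 54.75 = 107.75 → 108
  B: 211 + 0.73×(128−211) = 211 − 60.59 = 150.41 → 150
  → #836C96
7% tint:
  R: 139 + 8.12 = 147.12 → 147
  G: 53 + 0.07×(255−53) = 53 + 14.14 = 67.14 → 67
  B: 211 + 3.08 = 214.08 → 214
  → #9343D6

#836C96, #9343D6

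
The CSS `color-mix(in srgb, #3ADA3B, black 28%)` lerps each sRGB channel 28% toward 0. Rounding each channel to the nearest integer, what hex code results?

#3ADA3B is rgb(58, 218, 59).
Lerp each channel 28% toward 0:
  R: 58 + 0.28×(0−58) = 58 − 16.24 = 41.76 → 42
  G: 218 + 0.28×(0−218) = 218 − 61.04 = 156.96 → 157
  B: 59 − 16.52 = 42.48 → 42
rgb(42, 157, 42) = #2A9D2A.

#2A9D2A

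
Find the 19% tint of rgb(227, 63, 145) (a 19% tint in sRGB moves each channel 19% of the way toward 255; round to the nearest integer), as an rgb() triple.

rgb(232, 99, 166)

Per channel, c → c + 0.19(255 − c):
  R: 227 + 5.32 = 232.32 → 232
  G: 63 + 0.19×(255−63) = 63 + 36.48 = 99.48 → 99
  B: 145 + 0.19×(255−145) = 145 + 20.9 = 165.9 → 166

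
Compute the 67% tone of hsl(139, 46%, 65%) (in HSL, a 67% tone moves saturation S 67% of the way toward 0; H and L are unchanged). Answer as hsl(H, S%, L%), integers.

S moves 67% from 46 toward 0: 46 − 30.82 = 15.18 → 15.
H and L are unchanged.

hsl(139, 15%, 65%)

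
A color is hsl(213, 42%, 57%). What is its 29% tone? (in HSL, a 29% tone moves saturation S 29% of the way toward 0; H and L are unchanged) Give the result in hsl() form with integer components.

S moves 29% from 42 toward 0: 42 − 12.18 = 29.82 → 30.
H and L are unchanged.

hsl(213, 30%, 57%)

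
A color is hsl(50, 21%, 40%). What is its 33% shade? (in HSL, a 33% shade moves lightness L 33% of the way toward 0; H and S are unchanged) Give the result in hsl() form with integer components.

hsl(50, 21%, 27%)

L moves 33% from 40 toward 0: 40 − 13.2 = 26.8 → 27.
H and S are unchanged.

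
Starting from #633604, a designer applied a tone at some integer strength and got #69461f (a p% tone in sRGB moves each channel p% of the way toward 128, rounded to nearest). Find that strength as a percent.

22%

#633604 is rgb(99, 54, 4); #69461f is rgb(105, 70, 31).
On the B channel (widest range): 31 ≈ 4 + (p/100)(128 − 4), so p ≈ 100×(31 − 4)/(128 − 4) = 2700/124 = 21.77.
p = 22 reproduces all three channels after rounding.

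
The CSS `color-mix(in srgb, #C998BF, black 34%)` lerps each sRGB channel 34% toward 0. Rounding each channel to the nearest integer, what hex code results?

#C998BF is rgb(201, 152, 191).
Per channel, c → c + 0.34(0 − c):
  R: 201 − 68.34 = 132.66 → 133
  G: 152 − 51.68 = 100.32 → 100
  B: 191 + 0.34×(0−191) = 191 − 64.94 = 126.06 → 126
rgb(133, 100, 126) = #85647E.

#85647E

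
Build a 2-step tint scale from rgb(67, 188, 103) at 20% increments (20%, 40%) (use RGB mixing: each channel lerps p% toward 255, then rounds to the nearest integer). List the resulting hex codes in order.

#69c985, #8ed7a4

20%: (67 + 37.6 = 104.6→105, 188 + 13.4 = 201.4→201, 103 + 30.4 = 133.4→133) → #69c985
40%: (67 + 75.2 = 142.2→142, 188 + 26.8 = 214.8→215, 103 + 60.8 = 163.8→164) → #8ed7a4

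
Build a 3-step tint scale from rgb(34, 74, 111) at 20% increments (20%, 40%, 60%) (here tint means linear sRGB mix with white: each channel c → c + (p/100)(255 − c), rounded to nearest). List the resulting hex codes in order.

20%: (34 + 44.2 = 78.2→78, 74 + 36.2 = 110.2→110, 111 + 28.8 = 139.8→140) → #4e6e8c
40%: (34 + 88.4 = 122.4→122, 74 + 72.4 = 146.4→146, 111 + 57.6 = 168.6→169) → #7a92a9
60%: (34 + 132.6 = 166.6→167, 74 + 108.6 = 182.6→183, 111 + 86.4 = 197.4→197) → #a7b7c5

#4e6e8c, #7a92a9, #a7b7c5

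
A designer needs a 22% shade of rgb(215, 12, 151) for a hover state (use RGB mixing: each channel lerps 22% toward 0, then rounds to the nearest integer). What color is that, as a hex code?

#A80976

A 22% shade moves each channel 22% toward 0:
  R: 215 + 0.22×(0−215) = 215 − 47.3 = 167.7 → 168
  G: 12 − 2.64 = 9.36 → 9
  B: 151 − 33.22 = 117.78 → 118
rgb(168, 9, 118) = #A80976.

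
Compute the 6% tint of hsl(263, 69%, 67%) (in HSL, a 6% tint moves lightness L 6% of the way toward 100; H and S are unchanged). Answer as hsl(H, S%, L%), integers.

L moves 6% from 67 toward 100: 67 + 1.98 = 68.98 → 69.
H and S are unchanged.

hsl(263, 69%, 69%)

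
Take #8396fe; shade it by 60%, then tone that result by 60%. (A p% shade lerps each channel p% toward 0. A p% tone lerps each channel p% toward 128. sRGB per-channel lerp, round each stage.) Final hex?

#8396fe is rgb(131, 150, 254).
A 60% shade moves each channel 60% toward 0:
  R: 131 + 0.6×(0−131) = 131 − 78.6 = 52.4 → 52
  G: 150 + 0.6×(0−150) = 150 − 90 = 60 → 60
  B: 254 + 0.6×(0−254) = 254 − 152.4 = 101.6 → 102
After the shade: rgb(52, 60, 102) = #343c66.
A 60% tone moves each channel 60% toward 128:
  R: 52 + 0.6×(128−52) = 52 + 45.6 = 97.6 → 98
  G: 60 + 0.6×(128−60) = 60 + 40.8 = 100.8 → 101
  B: 102 + 0.6×(128−102) = 102 + 15.6 = 117.6 → 118
rgb(98, 101, 118) = #626576.

#626576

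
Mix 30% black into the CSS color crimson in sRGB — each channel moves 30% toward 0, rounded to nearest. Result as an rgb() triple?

rgb(154, 14, 42)

CSS crimson is rgb(220, 20, 60).
Per channel, c → c + 0.3(0 − c):
  R: 220 − 66 = 154 → 154
  G: 20 + 0.3×(0−20) = 20 − 6 = 14 → 14
  B: 60 − 18 = 42 → 42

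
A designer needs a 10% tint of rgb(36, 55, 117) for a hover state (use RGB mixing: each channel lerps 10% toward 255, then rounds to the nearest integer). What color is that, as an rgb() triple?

Per channel, c → c + 0.1(255 − c):
  R: 36 + 21.9 = 57.9 → 58
  G: 55 + 0.1×(255−55) = 55 + 20 = 75 → 75
  B: 117 + 0.1×(255−117) = 117 + 13.8 = 130.8 → 131

rgb(58, 75, 131)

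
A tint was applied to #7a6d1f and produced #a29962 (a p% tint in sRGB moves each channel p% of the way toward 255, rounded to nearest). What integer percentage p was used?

#7a6d1f is rgb(122, 109, 31); #a29962 is rgb(162, 153, 98).
On the B channel (widest range): 98 ≈ 31 + (p/100)(255 − 31), so p ≈ 100×(98 − 31)/(255 − 31) = 6700/224 = 29.91.
p = 30 reproduces all three channels after rounding.

30%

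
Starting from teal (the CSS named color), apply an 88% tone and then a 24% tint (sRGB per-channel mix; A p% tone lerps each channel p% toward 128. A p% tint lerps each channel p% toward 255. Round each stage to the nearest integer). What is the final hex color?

#939e9e

CSS teal is rgb(0, 128, 128).
Lerp each channel 88% toward 128:
  R: 0 + 112.64 = 112.64 → 113
  G: 128 + 0 = 128 → 128
  B: 128 + 0 = 128 → 128
After the tone: rgb(113, 128, 128) = #718080.
Lerp each channel 24% toward 255:
  R: 113 + 34.08 = 147.08 → 147
  G: 128 + 30.48 = 158.48 → 158
  B: 128 + 30.48 = 158.48 → 158
rgb(147, 158, 158) = #939e9e.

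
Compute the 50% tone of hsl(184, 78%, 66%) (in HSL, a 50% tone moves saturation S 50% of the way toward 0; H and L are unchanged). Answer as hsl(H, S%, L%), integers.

S moves 50% from 78 toward 0: 78 − 39 = 39 → 39.
H and L are unchanged.

hsl(184, 39%, 66%)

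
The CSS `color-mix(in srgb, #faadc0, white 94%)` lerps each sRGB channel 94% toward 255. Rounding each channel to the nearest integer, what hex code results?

#fffafb

#faadc0 is rgb(250, 173, 192).
Lerp each channel 94% toward 255:
  R: 250 + 0.94×(255−250) = 250 + 4.7 = 254.7 → 255
  G: 173 + 0.94×(255−173) = 173 + 77.08 = 250.08 → 250
  B: 192 + 0.94×(255−192) = 192 + 59.22 = 251.22 → 251
rgb(255, 250, 251) = #fffafb.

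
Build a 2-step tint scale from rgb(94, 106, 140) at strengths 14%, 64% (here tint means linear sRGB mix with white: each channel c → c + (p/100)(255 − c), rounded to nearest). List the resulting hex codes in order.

14%: (94 + 22.54 = 116.54→117, 106 + 20.86 = 126.86→127, 140 + 16.1 = 156.1→156) → #757F9C
64%: (94 + 103.04 = 197.04→197, 106 + 95.36 = 201.36→201, 140 + 73.6 = 213.6→214) → #C5C9D6

#757F9C, #C5C9D6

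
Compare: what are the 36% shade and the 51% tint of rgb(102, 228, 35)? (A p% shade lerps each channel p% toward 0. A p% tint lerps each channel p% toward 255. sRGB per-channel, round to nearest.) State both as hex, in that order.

#419216, #b4f293

36% shade:
  R: 102 + 0.36×(0−102) = 102 − 36.72 = 65.28 → 65
  G: 228 − 82.08 = 145.92 → 146
  B: 35 + 0.36×(0−35) = 35 − 12.6 = 22.4 → 22
  → #419216
51% tint:
  R: 102 + 0.51×(255−102) = 102 + 78.03 = 180.03 → 180
  G: 228 + 0.51×(255−228) = 228 + 13.77 = 241.77 → 242
  B: 35 + 112.2 = 147.2 → 147
  → #b4f293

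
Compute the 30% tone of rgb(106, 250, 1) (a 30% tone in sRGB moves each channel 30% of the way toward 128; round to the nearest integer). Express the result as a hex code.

#71d527

A 30% tone moves each channel 30% toward 128:
  R: 106 + 6.6 = 112.6 → 113
  G: 250 − 36.6 = 213.4 → 213
  B: 1 + 0.3×(128−1) = 1 + 38.1 = 39.1 → 39
rgb(113, 213, 39) = #71d527.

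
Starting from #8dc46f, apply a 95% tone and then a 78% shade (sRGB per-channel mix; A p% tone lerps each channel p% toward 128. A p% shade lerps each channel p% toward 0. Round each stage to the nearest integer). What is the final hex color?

#8dc46f is rgb(141, 196, 111).
Lerp each channel 95% toward 128:
  R: 141 − 12.35 = 128.65 → 129
  G: 196 + 0.95×(128−196) = 196 − 64.6 = 131.4 → 131
  B: 111 + 0.95×(128−111) = 111 + 16.15 = 127.15 → 127
After the tone: rgb(129, 131, 127) = #81837f.
A 78% shade moves each channel 78% toward 0:
  R: 129 + 0.78×(0−129) = 129 − 100.62 = 28.38 → 28
  G: 131 − 102.18 = 28.82 → 29
  B: 127 − 99.06 = 27.94 → 28
rgb(28, 29, 28) = #1c1d1c.

#1c1d1c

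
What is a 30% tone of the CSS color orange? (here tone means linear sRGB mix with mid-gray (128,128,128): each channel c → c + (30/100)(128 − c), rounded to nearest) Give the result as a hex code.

CSS orange is rgb(255, 165, 0).
Lerp each channel 30% toward 128:
  R: 255 + 0.3×(128−255) = 255 − 38.1 = 216.9 → 217
  G: 165 + 0.3×(128−165) = 165 − 11.1 = 153.9 → 154
  B: 0 + 38.4 = 38.4 → 38
rgb(217, 154, 38) = #D99A26.

#D99A26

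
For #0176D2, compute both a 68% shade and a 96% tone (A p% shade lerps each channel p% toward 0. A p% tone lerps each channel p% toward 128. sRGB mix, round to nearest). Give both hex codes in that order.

#0176D2 is rgb(1, 118, 210).
68% shade:
  R: 1 + 0.68×(0−1) = 1 − 0.68 = 0.32 → 0
  G: 118 + 0.68×(0−118) = 118 − 80.24 = 37.76 → 38
  B: 210 + 0.68×(0−210) = 210 − 142.8 = 67.2 → 67
  → #002643
96% tone:
  R: 1 + 121.92 = 122.92 → 123
  G: 118 + 9.6 = 127.6 → 128
  B: 210 + 0.96×(128−210) = 210 − 78.72 = 131.28 → 131
  → #7B8083

#002643, #7B8083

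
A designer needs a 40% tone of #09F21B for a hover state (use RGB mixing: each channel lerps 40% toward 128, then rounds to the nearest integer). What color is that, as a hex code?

#09F21B is rgb(9, 242, 27).
Per channel, c → c + 0.4(128 − c):
  R: 9 + 47.6 = 56.6 → 57
  G: 242 + 0.4×(128−242) = 242 − 45.6 = 196.4 → 196
  B: 27 + 0.4×(128−27) = 27 + 40.4 = 67.4 → 67
rgb(57, 196, 67) = #39C443.

#39C443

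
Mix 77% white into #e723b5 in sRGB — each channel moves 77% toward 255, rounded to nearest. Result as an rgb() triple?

rgb(249, 204, 238)

#e723b5 is rgb(231, 35, 181).
A 77% tint moves each channel 77% toward 255:
  R: 231 + 0.77×(255−231) = 231 + 18.48 = 249.48 → 249
  G: 35 + 169.4 = 204.4 → 204
  B: 181 + 56.98 = 237.98 → 238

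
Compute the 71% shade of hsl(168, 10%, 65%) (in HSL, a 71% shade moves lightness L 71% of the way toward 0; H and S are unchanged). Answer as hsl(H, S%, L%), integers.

hsl(168, 10%, 19%)

L moves 71% from 65 toward 0: 65 − 46.15 = 18.85 → 19.
H and S are unchanged.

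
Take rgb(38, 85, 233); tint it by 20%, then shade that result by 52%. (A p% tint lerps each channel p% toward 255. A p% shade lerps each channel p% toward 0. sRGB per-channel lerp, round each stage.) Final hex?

A 20% tint moves each channel 20% toward 255:
  R: 38 + 0.2×(255−38) = 38 + 43.4 = 81.4 → 81
  G: 85 + 34 = 119 → 119
  B: 233 + 0.2×(255−233) = 233 + 4.4 = 237.4 → 237
After the tint: rgb(81, 119, 237) = #5177ED.
Lerp each channel 52% toward 0:
  R: 81 + 0.52×(0−81) = 81 − 42.12 = 38.88 → 39
  G: 119 − 61.88 = 57.12 → 57
  B: 237 + 0.52×(0−237) = 237 − 123.24 = 113.76 → 114
rgb(39, 57, 114) = #273972.

#273972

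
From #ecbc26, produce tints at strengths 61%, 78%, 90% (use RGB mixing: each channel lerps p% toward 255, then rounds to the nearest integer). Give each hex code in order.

#f8e5aa, #fbf0cf, #fdf8e9

#ecbc26 is rgb(236, 188, 38).
61%: (236 + 11.59 = 247.59→248, 188 + 40.87 = 228.87→229, 38 + 132.37 = 170.37→170) → #f8e5aa
78%: (236 + 14.82 = 250.82→251, 188 + 52.26 = 240.26→240, 38 + 169.26 = 207.26→207) → #fbf0cf
90%: (236 + 17.1 = 253.1→253, 188 + 60.3 = 248.3→248, 38 + 195.3 = 233.3→233) → #fdf8e9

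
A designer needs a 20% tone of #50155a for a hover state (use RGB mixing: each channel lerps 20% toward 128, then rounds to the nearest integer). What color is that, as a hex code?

#50155a is rgb(80, 21, 90).
Lerp each channel 20% toward 128:
  R: 80 + 9.6 = 89.6 → 90
  G: 21 + 0.2×(128−21) = 21 + 21.4 = 42.4 → 42
  B: 90 + 0.2×(128−90) = 90 + 7.6 = 97.6 → 98
rgb(90, 42, 98) = #5a2a62.

#5a2a62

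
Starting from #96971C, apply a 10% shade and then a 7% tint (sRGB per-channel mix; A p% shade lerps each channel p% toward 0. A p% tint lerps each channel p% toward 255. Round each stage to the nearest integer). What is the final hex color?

#96971C is rgb(150, 151, 28).
Per channel, c → c + 0.1(0 − c):
  R: 150 + 0.1×(0−150) = 150 − 15 = 135 → 135
  G: 151 − 15.1 = 135.9 → 136
  B: 28 + 0.1×(0−28) = 28 − 2.8 = 25.2 → 25
After the shade: rgb(135, 136, 25) = #878819.
A 7% tint moves each channel 7% toward 255:
  R: 135 + 0.07×(255−135) = 135 + 8.4 = 143.4 → 143
  G: 136 + 0.07×(255−136) = 136 + 8.33 = 144.33 → 144
  B: 25 + 16.1 = 41.1 → 41
rgb(143, 144, 41) = #8F9029.

#8F9029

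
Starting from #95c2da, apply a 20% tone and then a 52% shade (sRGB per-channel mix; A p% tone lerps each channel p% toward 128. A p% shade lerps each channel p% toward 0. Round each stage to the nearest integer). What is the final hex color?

#465760

#95c2da is rgb(149, 194, 218).
Per channel, c → c + 0.2(128 − c):
  R: 149 − 4.2 = 144.8 → 145
  G: 194 − 13.2 = 180.8 → 181
  B: 218 − 18 = 200 → 200
After the tone: rgb(145, 181, 200) = #91b5c8.
A 52% shade moves each channel 52% toward 0:
  R: 145 − 75.4 = 69.6 → 70
  G: 181 + 0.52×(0−181) = 181 − 94.12 = 86.88 → 87
  B: 200 + 0.52×(0−200) = 200 − 104 = 96 → 96
rgb(70, 87, 96) = #465760.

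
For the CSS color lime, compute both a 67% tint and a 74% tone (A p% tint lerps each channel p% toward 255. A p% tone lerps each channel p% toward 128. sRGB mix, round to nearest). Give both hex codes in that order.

#abffab, #5fa15f

CSS lime is rgb(0, 255, 0).
67% tint:
  R: 0 + 170.85 = 170.85 → 171
  G: 255 + 0.67×(255−255) = 255 + 0 = 255 → 255
  B: 0 + 170.85 = 170.85 → 171
  → #abffab
74% tone:
  R: 0 + 94.72 = 94.72 → 95
  G: 255 − 93.98 = 161.02 → 161
  B: 0 + 94.72 = 94.72 → 95
  → #5fa15f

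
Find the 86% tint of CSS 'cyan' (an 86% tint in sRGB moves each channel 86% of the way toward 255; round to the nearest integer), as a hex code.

#dbffff

CSS cyan is rgb(0, 255, 255).
Lerp each channel 86% toward 255:
  R: 0 + 0.86×(255−0) = 0 + 219.3 = 219.3 → 219
  G: 255 + 0 = 255 → 255
  B: 255 + 0.86×(255−255) = 255 + 0 = 255 → 255
rgb(219, 255, 255) = #dbffff.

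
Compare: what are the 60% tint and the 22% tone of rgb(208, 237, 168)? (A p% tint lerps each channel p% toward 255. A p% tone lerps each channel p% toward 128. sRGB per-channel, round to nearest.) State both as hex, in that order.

#ECF8DC, #BED59F

60% tint:
  R: 208 + 28.2 = 236.2 → 236
  G: 237 + 0.6×(255−237) = 237 + 10.8 = 247.8 → 248
  B: 168 + 52.2 = 220.2 → 220
  → #ECF8DC
22% tone:
  R: 208 − 17.6 = 190.4 → 190
  G: 237 + 0.22×(128−237) = 237 − 23.98 = 213.02 → 213
  B: 168 + 0.22×(128−168) = 168 − 8.8 = 159.2 → 159
  → #BED59F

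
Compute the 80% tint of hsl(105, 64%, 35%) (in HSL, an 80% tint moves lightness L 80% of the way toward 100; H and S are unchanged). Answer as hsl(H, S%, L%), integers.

L moves 80% from 35 toward 100: 35 + 52 = 87 → 87.
H and S are unchanged.

hsl(105, 64%, 87%)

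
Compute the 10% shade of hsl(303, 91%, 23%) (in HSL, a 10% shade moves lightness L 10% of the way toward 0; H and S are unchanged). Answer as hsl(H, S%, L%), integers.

hsl(303, 91%, 21%)

L moves 10% from 23 toward 0: 23 − 2.3 = 20.7 → 21.
H and S are unchanged.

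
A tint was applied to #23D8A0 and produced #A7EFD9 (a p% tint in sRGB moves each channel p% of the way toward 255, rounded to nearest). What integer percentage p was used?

60%

#23D8A0 is rgb(35, 216, 160); #A7EFD9 is rgb(167, 239, 217).
On the R channel (widest range): 167 ≈ 35 + (p/100)(255 − 35), so p ≈ 100×(167 − 35)/(255 − 35) = 13200/220 = 60.00.
p = 60 reproduces all three channels after rounding.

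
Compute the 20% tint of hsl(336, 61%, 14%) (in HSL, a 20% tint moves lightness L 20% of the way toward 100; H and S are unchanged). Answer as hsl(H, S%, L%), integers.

L moves 20% from 14 toward 100: 14 + 17.2 = 31.2 → 31.
H and S are unchanged.

hsl(336, 61%, 31%)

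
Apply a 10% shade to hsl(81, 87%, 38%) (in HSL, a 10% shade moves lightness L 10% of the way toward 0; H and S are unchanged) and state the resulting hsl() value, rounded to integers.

hsl(81, 87%, 34%)

L moves 10% from 38 toward 0: 38 − 3.8 = 34.2 → 34.
H and S are unchanged.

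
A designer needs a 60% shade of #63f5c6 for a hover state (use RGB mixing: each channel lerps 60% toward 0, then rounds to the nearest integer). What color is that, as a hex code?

#28624f

#63f5c6 is rgb(99, 245, 198).
A 60% shade moves each channel 60% toward 0:
  R: 99 − 59.4 = 39.6 → 40
  G: 245 − 147 = 98 → 98
  B: 198 + 0.6×(0−198) = 198 − 118.8 = 79.2 → 79
rgb(40, 98, 79) = #28624f.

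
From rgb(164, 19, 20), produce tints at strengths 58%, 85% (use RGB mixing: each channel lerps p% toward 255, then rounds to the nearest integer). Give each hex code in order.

#d99c9c, #f1dcdc

58%: (164 + 52.78 = 216.78→217, 19 + 136.88 = 155.88→156, 20 + 136.3 = 156.3→156) → #d99c9c
85%: (164 + 77.35 = 241.35→241, 19 + 200.6 = 219.6→220, 20 + 199.75 = 219.75→220) → #f1dcdc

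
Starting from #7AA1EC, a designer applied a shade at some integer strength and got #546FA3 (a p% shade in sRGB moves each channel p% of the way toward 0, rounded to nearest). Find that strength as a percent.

31%

#7AA1EC is rgb(122, 161, 236); #546FA3 is rgb(84, 111, 163).
On the B channel (widest range): 163 ≈ 236 + (p/100)(0 − 236), so p ≈ 100×(163 − 236)/(0 − 236) = -7300/-236 = 30.93.
p = 31 reproduces all three channels after rounding.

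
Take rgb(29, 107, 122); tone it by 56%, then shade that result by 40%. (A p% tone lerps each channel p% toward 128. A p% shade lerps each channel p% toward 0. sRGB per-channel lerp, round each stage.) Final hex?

#32474B

Per channel, c → c + 0.56(128 − c):
  R: 29 + 0.56×(128−29) = 29 + 55.44 = 84.44 → 84
  G: 107 + 11.76 = 118.76 → 119
  B: 122 + 0.56×(128−122) = 122 + 3.36 = 125.36 → 125
After the tone: rgb(84, 119, 125) = #54777D.
A 40% shade moves each channel 40% toward 0:
  R: 84 − 33.6 = 50.4 → 50
  G: 119 − 47.6 = 71.4 → 71
  B: 125 + 0.4×(0−125) = 125 − 50 = 75 → 75
rgb(50, 71, 75) = #32474B.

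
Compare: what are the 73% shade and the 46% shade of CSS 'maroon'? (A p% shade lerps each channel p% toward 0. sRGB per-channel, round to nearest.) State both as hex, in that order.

CSS maroon is rgb(128, 0, 0).
73% shade:
  R: 128 + 0.73×(0−128) = 128 − 93.44 = 34.56 → 35
  G: 0 + 0.73×(0−0) = 0 + 0 = 0 → 0
  B: 0 + 0.73×(0−0) = 0 + 0 = 0 → 0
  → #230000
46% shade:
  R: 128 − 58.88 = 69.12 → 69
  G: 0 + 0.46×(0−0) = 0 + 0 = 0 → 0
  B: 0 + 0 = 0 → 0
  → #450000

#230000, #450000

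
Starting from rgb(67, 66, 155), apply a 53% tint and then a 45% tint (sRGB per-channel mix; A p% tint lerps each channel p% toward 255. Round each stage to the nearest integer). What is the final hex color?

#cfcee5

Lerp each channel 53% toward 255:
  R: 67 + 99.64 = 166.64 → 167
  G: 66 + 100.17 = 166.17 → 166
  B: 155 + 0.53×(255−155) = 155 + 53 = 208 → 208
After the tint: rgb(167, 166, 208) = #a7a6d0.
A 45% tint moves each channel 45% toward 255:
  R: 167 + 0.45×(255−167) = 167 + 39.6 = 206.6 → 207
  G: 166 + 40.05 = 206.05 → 206
  B: 208 + 0.45×(255−208) = 208 + 21.15 = 229.15 → 229
rgb(207, 206, 229) = #cfcee5.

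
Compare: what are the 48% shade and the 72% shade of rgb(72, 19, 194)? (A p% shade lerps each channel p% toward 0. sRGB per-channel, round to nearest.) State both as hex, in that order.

#250a65, #140536

48% shade:
  R: 72 + 0.48×(0−72) = 72 − 34.56 = 37.44 → 37
  G: 19 − 9.12 = 9.88 → 10
  B: 194 − 93.12 = 100.88 → 101
  → #250a65
72% shade:
  R: 72 − 51.84 = 20.16 → 20
  G: 19 − 13.68 = 5.32 → 5
  B: 194 − 139.68 = 54.32 → 54
  → #140536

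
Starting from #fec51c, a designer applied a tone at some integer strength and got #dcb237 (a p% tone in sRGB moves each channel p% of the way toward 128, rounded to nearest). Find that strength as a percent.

27%

#fec51c is rgb(254, 197, 28); #dcb237 is rgb(220, 178, 55).
On the R channel (widest range): 220 ≈ 254 + (p/100)(128 − 254), so p ≈ 100×(220 − 254)/(128 − 254) = -3400/-126 = 26.98.
p = 27 reproduces all three channels after rounding.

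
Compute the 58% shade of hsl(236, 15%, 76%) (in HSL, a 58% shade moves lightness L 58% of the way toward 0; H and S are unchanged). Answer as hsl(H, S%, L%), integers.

L moves 58% from 76 toward 0: 76 − 44.08 = 31.92 → 32.
H and S are unchanged.

hsl(236, 15%, 32%)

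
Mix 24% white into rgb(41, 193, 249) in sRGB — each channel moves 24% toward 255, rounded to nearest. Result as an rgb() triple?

rgb(92, 208, 250)

A 24% tint moves each channel 24% toward 255:
  R: 41 + 0.24×(255−41) = 41 + 51.36 = 92.36 → 92
  G: 193 + 0.24×(255−193) = 193 + 14.88 = 207.88 → 208
  B: 249 + 1.44 = 250.44 → 250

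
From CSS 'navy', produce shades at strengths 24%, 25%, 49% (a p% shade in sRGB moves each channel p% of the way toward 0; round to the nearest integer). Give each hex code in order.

#000061, #000060, #000041

CSS navy is rgb(0, 0, 128).
24%: (0→0, 0→0, 128 − 30.72 = 97.28→97) → #000061
25%: (0→0, 0→0, 128 − 32 = 96→96) → #000060
49%: (0→0, 0→0, 128 − 62.72 = 65.28→65) → #000041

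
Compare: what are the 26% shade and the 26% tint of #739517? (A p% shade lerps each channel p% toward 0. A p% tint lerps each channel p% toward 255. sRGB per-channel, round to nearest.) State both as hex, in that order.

#739517 is rgb(115, 149, 23).
26% shade:
  R: 115 − 29.9 = 85.1 → 85
  G: 149 + 0.26×(0−149) = 149 − 38.74 = 110.26 → 110
  B: 23 + 0.26×(0−23) = 23 − 5.98 = 17.02 → 17
  → #556e11
26% tint:
  R: 115 + 36.4 = 151.4 → 151
  G: 149 + 0.26×(255−149) = 149 + 27.56 = 176.56 → 177
  B: 23 + 0.26×(255−23) = 23 + 60.32 = 83.32 → 83
  → #97b153

#556e11, #97b153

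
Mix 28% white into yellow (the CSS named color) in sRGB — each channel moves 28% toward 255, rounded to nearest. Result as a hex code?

CSS yellow is rgb(255, 255, 0).
Lerp each channel 28% toward 255:
  R: 255 + 0.28×(255−255) = 255 + 0 = 255 → 255
  G: 255 + 0.28×(255−255) = 255 + 0 = 255 → 255
  B: 0 + 0.28×(255−0) = 0 + 71.4 = 71.4 → 71
rgb(255, 255, 71) = #ffff47.

#ffff47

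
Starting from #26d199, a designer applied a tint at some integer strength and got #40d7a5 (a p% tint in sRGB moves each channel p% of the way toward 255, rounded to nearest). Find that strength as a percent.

#26d199 is rgb(38, 209, 153); #40d7a5 is rgb(64, 215, 165).
On the R channel (widest range): 64 ≈ 38 + (p/100)(255 − 38), so p ≈ 100×(64 − 38)/(255 − 38) = 2600/217 = 11.98.
p = 12 reproduces all three channels after rounding.

12%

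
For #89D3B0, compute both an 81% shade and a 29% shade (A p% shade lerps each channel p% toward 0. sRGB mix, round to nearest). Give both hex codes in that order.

#1A2821, #61967D

#89D3B0 is rgb(137, 211, 176).
81% shade:
  R: 137 + 0.81×(0−137) = 137 − 110.97 = 26.03 → 26
  G: 211 + 0.81×(0−211) = 211 − 170.91 = 40.09 → 40
  B: 176 + 0.81×(0−176) = 176 − 142.56 = 33.44 → 33
  → #1A2821
29% shade:
  R: 137 + 0.29×(0−137) = 137 − 39.73 = 97.27 → 97
  G: 211 + 0.29×(0−211) = 211 − 61.19 = 149.81 → 150
  B: 176 − 51.04 = 124.96 → 125
  → #61967D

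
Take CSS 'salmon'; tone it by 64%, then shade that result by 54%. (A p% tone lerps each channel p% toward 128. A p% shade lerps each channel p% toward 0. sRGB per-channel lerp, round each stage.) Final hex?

CSS salmon is rgb(250, 128, 114).
Per channel, c → c + 0.64(128 − c):
  R: 250 − 78.08 = 171.92 → 172
  G: 128 + 0.64×(128−128) = 128 + 0 = 128 → 128
  B: 114 + 0.64×(128−114) = 114 + 8.96 = 122.96 → 123
After the tone: rgb(172, 128, 123) = #AC807B.
A 54% shade moves each channel 54% toward 0:
  R: 172 − 92.88 = 79.12 → 79
  G: 128 + 0.54×(0−128) = 128 − 69.12 = 58.88 → 59
  B: 123 + 0.54×(0−123) = 123 − 66.42 = 56.58 → 57
rgb(79, 59, 57) = #4F3B39.

#4F3B39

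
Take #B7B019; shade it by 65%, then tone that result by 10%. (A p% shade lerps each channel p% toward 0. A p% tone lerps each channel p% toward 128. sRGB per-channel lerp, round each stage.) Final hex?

#B7B019 is rgb(183, 176, 25).
Lerp each channel 65% toward 0:
  R: 183 + 0.65×(0−183) = 183 − 118.95 = 64.05 → 64
  G: 176 + 0.65×(0−176) = 176 − 114.4 = 61.6 → 62
  B: 25 − 16.25 = 8.75 → 9
After the shade: rgb(64, 62, 9) = #403E09.
A 10% tone moves each channel 10% toward 128:
  R: 64 + 6.4 = 70.4 → 70
  G: 62 + 6.6 = 68.6 → 69
  B: 9 + 11.9 = 20.9 → 21
rgb(70, 69, 21) = #464515.

#464515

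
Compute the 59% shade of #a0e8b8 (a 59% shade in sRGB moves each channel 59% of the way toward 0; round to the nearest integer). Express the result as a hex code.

#425f4b

#a0e8b8 is rgb(160, 232, 184).
Lerp each channel 59% toward 0:
  R: 160 + 0.59×(0−160) = 160 − 94.4 = 65.6 → 66
  G: 232 − 136.88 = 95.12 → 95
  B: 184 − 108.56 = 75.44 → 75
rgb(66, 95, 75) = #425f4b.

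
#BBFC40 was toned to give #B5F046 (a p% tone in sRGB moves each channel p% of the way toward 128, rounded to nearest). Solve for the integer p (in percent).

10%

#BBFC40 is rgb(187, 252, 64); #B5F046 is rgb(181, 240, 70).
On the G channel (widest range): 240 ≈ 252 + (p/100)(128 − 252), so p ≈ 100×(240 − 252)/(128 − 252) = -1200/-124 = 9.68.
p = 10 reproduces all three channels after rounding.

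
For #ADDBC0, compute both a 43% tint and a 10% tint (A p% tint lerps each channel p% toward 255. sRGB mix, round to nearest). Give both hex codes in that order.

#ADDBC0 is rgb(173, 219, 192).
43% tint:
  R: 173 + 35.26 = 208.26 → 208
  G: 219 + 0.43×(255−219) = 219 + 15.48 = 234.48 → 234
  B: 192 + 0.43×(255−192) = 192 + 27.09 = 219.09 → 219
  → #D0EADB
10% tint:
  R: 173 + 0.1×(255−173) = 173 + 8.2 = 181.2 → 181
  G: 219 + 0.1×(255−219) = 219 + 3.6 = 222.6 → 223
  B: 192 + 0.1×(255−192) = 192 + 6.3 = 198.3 → 198
  → #B5DFC6

#D0EADB, #B5DFC6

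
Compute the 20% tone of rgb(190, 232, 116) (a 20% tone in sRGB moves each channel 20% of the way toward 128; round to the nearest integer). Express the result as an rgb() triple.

Lerp each channel 20% toward 128:
  R: 190 − 12.4 = 177.6 → 178
  G: 232 + 0.2×(128−232) = 232 − 20.8 = 211.2 → 211
  B: 116 + 0.2×(128−116) = 116 + 2.4 = 118.4 → 118

rgb(178, 211, 118)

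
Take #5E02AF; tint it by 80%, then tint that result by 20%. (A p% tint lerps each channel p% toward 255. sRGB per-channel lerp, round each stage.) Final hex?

#E5D6F2

#5E02AF is rgb(94, 2, 175).
Lerp each channel 80% toward 255:
  R: 94 + 0.8×(255−94) = 94 + 128.8 = 222.8 → 223
  G: 2 + 0.8×(255−2) = 2 + 202.4 = 204.4 → 204
  B: 175 + 64 = 239 → 239
After the tint: rgb(223, 204, 239) = #DFCCEF.
Per channel, c → c + 0.2(255 − c):
  R: 223 + 6.4 = 229.4 → 229
  G: 204 + 0.2×(255−204) = 204 + 10.2 = 214.2 → 214
  B: 239 + 0.2×(255−239) = 239 + 3.2 = 242.2 → 242
rgb(229, 214, 242) = #E5D6F2.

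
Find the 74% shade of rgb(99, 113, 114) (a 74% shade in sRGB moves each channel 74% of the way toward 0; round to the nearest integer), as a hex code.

#1A1D1E

Lerp each channel 74% toward 0:
  R: 99 + 0.74×(0−99) = 99 − 73.26 = 25.74 → 26
  G: 113 + 0.74×(0−113) = 113 − 83.62 = 29.38 → 29
  B: 114 − 84.36 = 29.64 → 30
rgb(26, 29, 30) = #1A1D1E.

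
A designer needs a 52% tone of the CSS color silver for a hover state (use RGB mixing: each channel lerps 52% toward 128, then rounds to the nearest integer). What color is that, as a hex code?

#9F9F9F

CSS silver is rgb(192, 192, 192).
Per channel, c → c + 0.52(128 − c):
  R: 192 + 0.52×(128−192) = 192 − 33.28 = 158.72 → 159
  G: 192 + 0.52×(128−192) = 192 − 33.28 = 158.72 → 159
  B: 192 + 0.52×(128−192) = 192 − 33.28 = 158.72 → 159
rgb(159, 159, 159) = #9F9F9F.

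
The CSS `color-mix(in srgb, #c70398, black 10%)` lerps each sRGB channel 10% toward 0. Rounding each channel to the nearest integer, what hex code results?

#b30389

#c70398 is rgb(199, 3, 152).
Lerp each channel 10% toward 0:
  R: 199 + 0.1×(0−199) = 199 − 19.9 = 179.1 → 179
  G: 3 + 0.1×(0−3) = 3 − 0.3 = 2.7 → 3
  B: 152 + 0.1×(0−152) = 152 − 15.2 = 136.8 → 137
rgb(179, 3, 137) = #b30389.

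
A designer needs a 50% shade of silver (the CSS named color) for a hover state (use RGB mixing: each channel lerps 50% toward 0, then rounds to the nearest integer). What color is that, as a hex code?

#606060

CSS silver is rgb(192, 192, 192).
A 50% shade moves each channel 50% toward 0:
  R: 192 − 96 = 96 → 96
  G: 192 + 0.5×(0−192) = 192 − 96 = 96 → 96
  B: 192 − 96 = 96 → 96
rgb(96, 96, 96) = #606060.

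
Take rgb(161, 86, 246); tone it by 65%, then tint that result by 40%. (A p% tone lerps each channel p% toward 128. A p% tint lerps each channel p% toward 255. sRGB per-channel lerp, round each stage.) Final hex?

#baaacb

Per channel, c → c + 0.65(128 − c):
  R: 161 − 21.45 = 139.55 → 140
  G: 86 + 27.3 = 113.3 → 113
  B: 246 + 0.65×(128−246) = 246 − 76.7 = 169.3 → 169
After the tone: rgb(140, 113, 169) = #8c71a9.
A 40% tint moves each channel 40% toward 255:
  R: 140 + 0.4×(255−140) = 140 + 46 = 186 → 186
  G: 113 + 56.8 = 169.8 → 170
  B: 169 + 34.4 = 203.4 → 203
rgb(186, 170, 203) = #baaacb.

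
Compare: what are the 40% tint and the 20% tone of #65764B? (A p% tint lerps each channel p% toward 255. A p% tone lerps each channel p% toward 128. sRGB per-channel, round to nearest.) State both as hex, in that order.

#A3AD93, #6A7856

#65764B is rgb(101, 118, 75).
40% tint:
  R: 101 + 0.4×(255−101) = 101 + 61.6 = 162.6 → 163
  G: 118 + 0.4×(255−118) = 118 + 54.8 = 172.8 → 173
  B: 75 + 0.4×(255−75) = 75 + 72 = 147 → 147
  → #A3AD93
20% tone:
  R: 101 + 0.2×(128−101) = 101 + 5.4 = 106.4 → 106
  G: 118 + 2 = 120 → 120
  B: 75 + 0.2×(128−75) = 75 + 10.6 = 85.6 → 86
  → #6A7856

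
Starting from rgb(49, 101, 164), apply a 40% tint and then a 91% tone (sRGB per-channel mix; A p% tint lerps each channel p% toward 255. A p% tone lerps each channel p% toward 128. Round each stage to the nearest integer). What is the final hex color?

#808386

Lerp each channel 40% toward 255:
  R: 49 + 0.4×(255−49) = 49 + 82.4 = 131.4 → 131
  G: 101 + 0.4×(255−101) = 101 + 61.6 = 162.6 → 163
  B: 164 + 0.4×(255−164) = 164 + 36.4 = 200.4 → 200
After the tint: rgb(131, 163, 200) = #83a3c8.
Lerp each channel 91% toward 128:
  R: 131 − 2.73 = 128.27 → 128
  G: 163 − 31.85 = 131.15 → 131
  B: 200 + 0.91×(128−200) = 200 − 65.52 = 134.48 → 134
rgb(128, 131, 134) = #808386.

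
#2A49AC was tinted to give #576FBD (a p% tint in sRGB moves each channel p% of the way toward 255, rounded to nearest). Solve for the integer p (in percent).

#2A49AC is rgb(42, 73, 172); #576FBD is rgb(87, 111, 189).
On the R channel (widest range): 87 ≈ 42 + (p/100)(255 − 42), so p ≈ 100×(87 − 42)/(255 − 42) = 4500/213 = 21.13.
p = 21 reproduces all three channels after rounding.

21%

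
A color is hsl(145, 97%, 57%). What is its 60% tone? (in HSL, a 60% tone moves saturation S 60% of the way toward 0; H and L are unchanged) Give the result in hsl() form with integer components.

S moves 60% from 97 toward 0: 97 − 58.2 = 38.8 → 39.
H and L are unchanged.

hsl(145, 39%, 57%)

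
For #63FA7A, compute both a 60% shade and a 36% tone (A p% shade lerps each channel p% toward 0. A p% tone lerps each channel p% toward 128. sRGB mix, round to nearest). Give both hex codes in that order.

#286431, #6DCE7C

#63FA7A is rgb(99, 250, 122).
60% shade:
  R: 99 + 0.6×(0−99) = 99 − 59.4 = 39.6 → 40
  G: 250 + 0.6×(0−250) = 250 − 150 = 100 → 100
  B: 122 + 0.6×(0−122) = 122 − 73.2 = 48.8 → 49
  → #286431
36% tone:
  R: 99 + 0.36×(128−99) = 99 + 10.44 = 109.44 → 109
  G: 250 − 43.92 = 206.08 → 206
  B: 122 + 0.36×(128−122) = 122 + 2.16 = 124.16 → 124
  → #6DCE7C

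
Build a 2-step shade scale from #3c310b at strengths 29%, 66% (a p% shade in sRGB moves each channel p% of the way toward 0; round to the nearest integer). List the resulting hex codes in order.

#2b2308, #141104

#3c310b is rgb(60, 49, 11).
29%: (60 − 17.4 = 42.6→43, 49 − 14.21 = 34.79→35, 11 − 3.19 = 7.81→8) → #2b2308
66%: (60 − 39.6 = 20.4→20, 49 − 32.34 = 16.66→17, 11 − 7.26 = 3.74→4) → #141104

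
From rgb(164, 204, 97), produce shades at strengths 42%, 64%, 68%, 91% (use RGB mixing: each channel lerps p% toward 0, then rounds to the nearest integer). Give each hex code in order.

42%: (164 − 68.88 = 95.12→95, 204 − 85.68 = 118.32→118, 97 − 40.74 = 56.26→56) → #5F7638
64%: (164 − 104.96 = 59.04→59, 204 − 130.56 = 73.44→73, 97 − 62.08 = 34.92→35) → #3B4923
68%: (164 − 111.52 = 52.48→52, 204 − 138.72 = 65.28→65, 97 − 65.96 = 31.04→31) → #34411F
91%: (164 − 149.24 = 14.76→15, 204 − 185.64 = 18.36→18, 97 − 88.27 = 8.73→9) → #0F1209

#5F7638, #3B4923, #34411F, #0F1209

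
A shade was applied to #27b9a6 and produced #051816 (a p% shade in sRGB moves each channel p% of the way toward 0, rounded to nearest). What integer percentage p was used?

#27b9a6 is rgb(39, 185, 166); #051816 is rgb(5, 24, 22).
On the G channel (widest range): 24 ≈ 185 + (p/100)(0 − 185), so p ≈ 100×(24 − 185)/(0 − 185) = -16100/-185 = 87.03.
p = 87 reproduces all three channels after rounding.

87%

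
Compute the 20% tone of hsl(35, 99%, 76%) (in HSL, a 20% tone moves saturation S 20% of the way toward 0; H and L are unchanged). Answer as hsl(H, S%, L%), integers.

S moves 20% from 99 toward 0: 99 − 19.8 = 79.2 → 79.
H and L are unchanged.

hsl(35, 79%, 76%)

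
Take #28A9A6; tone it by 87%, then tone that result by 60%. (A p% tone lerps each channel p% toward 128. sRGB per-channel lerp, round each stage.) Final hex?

#7C8282

#28A9A6 is rgb(40, 169, 166).
Lerp each channel 87% toward 128:
  R: 40 + 76.56 = 116.56 → 117
  G: 169 + 0.87×(128−169) = 169 − 35.67 = 133.33 → 133
  B: 166 + 0.87×(128−166) = 166 − 33.06 = 132.94 → 133
After the tone: rgb(117, 133, 133) = #758585.
Lerp each channel 60% toward 128:
  R: 117 + 0.6×(128−117) = 117 + 6.6 = 123.6 → 124
  G: 133 − 3 = 130 → 130
  B: 133 + 0.6×(128−133) = 133 − 3 = 130 → 130
rgb(124, 130, 130) = #7C8282.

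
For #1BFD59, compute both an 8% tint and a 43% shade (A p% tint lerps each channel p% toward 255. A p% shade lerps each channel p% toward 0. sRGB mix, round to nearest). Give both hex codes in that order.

#1BFD59 is rgb(27, 253, 89).
8% tint:
  R: 27 + 18.24 = 45.24 → 45
  G: 253 + 0.08×(255−253) = 253 + 0.16 = 253.16 → 253
  B: 89 + 0.08×(255−89) = 89 + 13.28 = 102.28 → 102
  → #2DFD66
43% shade:
  R: 27 + 0.43×(0−27) = 27 − 11.61 = 15.39 → 15
  G: 253 + 0.43×(0−253) = 253 − 108.79 = 144.21 → 144
  B: 89 + 0.43×(0−89) = 89 − 38.27 = 50.73 → 51
  → #0F9033

#2DFD66, #0F9033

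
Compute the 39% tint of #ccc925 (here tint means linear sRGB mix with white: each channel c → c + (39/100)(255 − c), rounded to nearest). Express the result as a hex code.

#ccc925 is rgb(204, 201, 37).
A 39% tint moves each channel 39% toward 255:
  R: 204 + 19.89 = 223.89 → 224
  G: 201 + 0.39×(255−201) = 201 + 21.06 = 222.06 → 222
  B: 37 + 0.39×(255−37) = 37 + 85.02 = 122.02 → 122
rgb(224, 222, 122) = #e0de7a.

#e0de7a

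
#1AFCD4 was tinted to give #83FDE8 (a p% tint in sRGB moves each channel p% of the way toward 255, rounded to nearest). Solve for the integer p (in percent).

46%

#1AFCD4 is rgb(26, 252, 212); #83FDE8 is rgb(131, 253, 232).
On the R channel (widest range): 131 ≈ 26 + (p/100)(255 − 26), so p ≈ 100×(131 − 26)/(255 − 26) = 10500/229 = 45.85.
p = 46 reproduces all three channels after rounding.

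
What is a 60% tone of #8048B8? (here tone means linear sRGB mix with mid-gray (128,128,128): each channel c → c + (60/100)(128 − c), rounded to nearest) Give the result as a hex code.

#806A96

#8048B8 is rgb(128, 72, 184).
Per channel, c → c + 0.6(128 − c):
  R: 128 + 0.6×(128−128) = 128 + 0 = 128 → 128
  G: 72 + 0.6×(128−72) = 72 + 33.6 = 105.6 → 106
  B: 184 + 0.6×(128−184) = 184 − 33.6 = 150.4 → 150
rgb(128, 106, 150) = #806A96.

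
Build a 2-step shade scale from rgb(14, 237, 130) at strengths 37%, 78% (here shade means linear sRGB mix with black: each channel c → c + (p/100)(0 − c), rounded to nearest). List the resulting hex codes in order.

#099552, #03341D

37%: (14 − 5.18 = 8.82→9, 237 − 87.69 = 149.31→149, 130 − 48.1 = 81.9→82) → #099552
78%: (14 − 10.92 = 3.08→3, 237 − 184.86 = 52.14→52, 130 − 101.4 = 28.6→29) → #03341D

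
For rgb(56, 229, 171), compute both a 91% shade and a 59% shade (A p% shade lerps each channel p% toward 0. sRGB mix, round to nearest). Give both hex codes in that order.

91% shade:
  R: 56 + 0.91×(0−56) = 56 − 50.96 = 5.04 → 5
  G: 229 − 208.39 = 20.61 → 21
  B: 171 − 155.61 = 15.39 → 15
  → #05150F
59% shade:
  R: 56 + 0.59×(0−56) = 56 − 33.04 = 22.96 → 23
  G: 229 + 0.59×(0−229) = 229 − 135.11 = 93.89 → 94
  B: 171 + 0.59×(0−171) = 171 − 100.89 = 70.11 → 70
  → #175E46

#05150F, #175E46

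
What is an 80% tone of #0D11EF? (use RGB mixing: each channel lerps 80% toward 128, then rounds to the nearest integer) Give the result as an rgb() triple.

#0D11EF is rgb(13, 17, 239).
Lerp each channel 80% toward 128:
  R: 13 + 92 = 105 → 105
  G: 17 + 0.8×(128−17) = 17 + 88.8 = 105.8 → 106
  B: 239 + 0.8×(128−239) = 239 − 88.8 = 150.2 → 150

rgb(105, 106, 150)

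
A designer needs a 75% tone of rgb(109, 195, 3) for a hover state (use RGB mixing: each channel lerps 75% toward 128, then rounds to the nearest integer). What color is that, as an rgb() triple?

rgb(123, 145, 97)

Lerp each channel 75% toward 128:
  R: 109 + 14.25 = 123.25 → 123
  G: 195 − 50.25 = 144.75 → 145
  B: 3 + 0.75×(128−3) = 3 + 93.75 = 96.75 → 97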